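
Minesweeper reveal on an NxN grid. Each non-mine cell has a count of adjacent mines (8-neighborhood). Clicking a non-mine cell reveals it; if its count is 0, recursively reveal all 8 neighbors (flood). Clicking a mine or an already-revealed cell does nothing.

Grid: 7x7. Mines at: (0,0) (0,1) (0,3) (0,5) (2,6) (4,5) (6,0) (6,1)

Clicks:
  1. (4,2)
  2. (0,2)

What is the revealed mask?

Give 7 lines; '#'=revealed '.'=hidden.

Answer: ..#....
######.
######.
######.
#####..
#######
..#####

Derivation:
Click 1 (4,2) count=0: revealed 35 new [(1,0) (1,1) (1,2) (1,3) (1,4) (1,5) (2,0) (2,1) (2,2) (2,3) (2,4) (2,5) (3,0) (3,1) (3,2) (3,3) (3,4) (3,5) (4,0) (4,1) (4,2) (4,3) (4,4) (5,0) (5,1) (5,2) (5,3) (5,4) (5,5) (5,6) (6,2) (6,3) (6,4) (6,5) (6,6)] -> total=35
Click 2 (0,2) count=2: revealed 1 new [(0,2)] -> total=36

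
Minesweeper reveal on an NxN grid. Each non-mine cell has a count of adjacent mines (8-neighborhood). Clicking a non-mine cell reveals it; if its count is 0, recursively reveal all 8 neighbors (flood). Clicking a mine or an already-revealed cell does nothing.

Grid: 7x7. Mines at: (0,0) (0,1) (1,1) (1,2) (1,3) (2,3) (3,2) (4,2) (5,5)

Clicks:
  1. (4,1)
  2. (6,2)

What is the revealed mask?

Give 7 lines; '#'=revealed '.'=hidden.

Click 1 (4,1) count=2: revealed 1 new [(4,1)] -> total=1
Click 2 (6,2) count=0: revealed 15 new [(2,0) (2,1) (3,0) (3,1) (4,0) (5,0) (5,1) (5,2) (5,3) (5,4) (6,0) (6,1) (6,2) (6,3) (6,4)] -> total=16

Answer: .......
.......
##.....
##.....
##.....
#####..
#####..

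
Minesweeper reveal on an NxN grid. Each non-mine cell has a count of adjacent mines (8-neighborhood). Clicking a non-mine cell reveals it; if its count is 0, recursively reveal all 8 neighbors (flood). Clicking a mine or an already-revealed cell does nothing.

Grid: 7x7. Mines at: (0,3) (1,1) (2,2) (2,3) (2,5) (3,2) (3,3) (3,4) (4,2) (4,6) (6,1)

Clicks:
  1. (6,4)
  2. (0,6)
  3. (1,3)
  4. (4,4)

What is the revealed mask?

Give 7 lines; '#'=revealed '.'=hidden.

Answer: ....###
...####
.......
.......
...###.
..#####
..#####

Derivation:
Click 1 (6,4) count=0: revealed 13 new [(4,3) (4,4) (4,5) (5,2) (5,3) (5,4) (5,5) (5,6) (6,2) (6,3) (6,4) (6,5) (6,6)] -> total=13
Click 2 (0,6) count=0: revealed 6 new [(0,4) (0,5) (0,6) (1,4) (1,5) (1,6)] -> total=19
Click 3 (1,3) count=3: revealed 1 new [(1,3)] -> total=20
Click 4 (4,4) count=2: revealed 0 new [(none)] -> total=20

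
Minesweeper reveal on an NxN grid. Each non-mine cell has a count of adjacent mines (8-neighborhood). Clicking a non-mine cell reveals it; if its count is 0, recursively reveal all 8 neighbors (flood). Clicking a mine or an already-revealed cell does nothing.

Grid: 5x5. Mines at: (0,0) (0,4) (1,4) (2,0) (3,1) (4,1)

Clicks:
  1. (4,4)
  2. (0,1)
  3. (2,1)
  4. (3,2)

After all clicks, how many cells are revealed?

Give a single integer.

Answer: 11

Derivation:
Click 1 (4,4) count=0: revealed 9 new [(2,2) (2,3) (2,4) (3,2) (3,3) (3,4) (4,2) (4,3) (4,4)] -> total=9
Click 2 (0,1) count=1: revealed 1 new [(0,1)] -> total=10
Click 3 (2,1) count=2: revealed 1 new [(2,1)] -> total=11
Click 4 (3,2) count=2: revealed 0 new [(none)] -> total=11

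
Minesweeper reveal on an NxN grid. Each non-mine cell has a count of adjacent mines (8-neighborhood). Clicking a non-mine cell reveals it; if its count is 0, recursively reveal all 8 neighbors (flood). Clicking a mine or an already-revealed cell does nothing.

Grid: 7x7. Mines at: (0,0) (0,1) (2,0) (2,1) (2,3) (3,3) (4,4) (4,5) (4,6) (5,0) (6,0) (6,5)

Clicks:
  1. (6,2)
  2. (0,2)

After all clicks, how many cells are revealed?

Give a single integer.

Answer: 12

Derivation:
Click 1 (6,2) count=0: revealed 11 new [(4,1) (4,2) (4,3) (5,1) (5,2) (5,3) (5,4) (6,1) (6,2) (6,3) (6,4)] -> total=11
Click 2 (0,2) count=1: revealed 1 new [(0,2)] -> total=12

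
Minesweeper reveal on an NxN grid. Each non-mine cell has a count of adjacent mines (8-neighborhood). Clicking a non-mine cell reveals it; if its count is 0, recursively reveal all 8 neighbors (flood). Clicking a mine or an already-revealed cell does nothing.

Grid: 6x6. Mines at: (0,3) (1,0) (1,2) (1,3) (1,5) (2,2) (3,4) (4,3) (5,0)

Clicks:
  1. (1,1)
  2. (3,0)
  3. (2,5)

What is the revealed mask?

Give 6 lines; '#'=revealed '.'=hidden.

Answer: ......
.#....
##...#
##....
##....
......

Derivation:
Click 1 (1,1) count=3: revealed 1 new [(1,1)] -> total=1
Click 2 (3,0) count=0: revealed 6 new [(2,0) (2,1) (3,0) (3,1) (4,0) (4,1)] -> total=7
Click 3 (2,5) count=2: revealed 1 new [(2,5)] -> total=8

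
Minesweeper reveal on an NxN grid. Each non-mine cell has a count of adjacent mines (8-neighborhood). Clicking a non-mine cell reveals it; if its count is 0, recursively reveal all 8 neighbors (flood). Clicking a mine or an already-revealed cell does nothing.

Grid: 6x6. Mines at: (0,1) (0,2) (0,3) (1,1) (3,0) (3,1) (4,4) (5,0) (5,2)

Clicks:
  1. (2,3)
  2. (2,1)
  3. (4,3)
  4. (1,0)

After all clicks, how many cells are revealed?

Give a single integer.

Click 1 (2,3) count=0: revealed 14 new [(0,4) (0,5) (1,2) (1,3) (1,4) (1,5) (2,2) (2,3) (2,4) (2,5) (3,2) (3,3) (3,4) (3,5)] -> total=14
Click 2 (2,1) count=3: revealed 1 new [(2,1)] -> total=15
Click 3 (4,3) count=2: revealed 1 new [(4,3)] -> total=16
Click 4 (1,0) count=2: revealed 1 new [(1,0)] -> total=17

Answer: 17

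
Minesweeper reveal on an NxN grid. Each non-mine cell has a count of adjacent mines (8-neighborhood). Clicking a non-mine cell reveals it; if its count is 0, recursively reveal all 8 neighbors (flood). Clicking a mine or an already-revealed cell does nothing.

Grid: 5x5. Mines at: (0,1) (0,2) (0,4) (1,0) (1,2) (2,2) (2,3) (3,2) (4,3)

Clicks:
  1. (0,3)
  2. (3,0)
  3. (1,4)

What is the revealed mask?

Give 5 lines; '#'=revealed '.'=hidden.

Click 1 (0,3) count=3: revealed 1 new [(0,3)] -> total=1
Click 2 (3,0) count=0: revealed 6 new [(2,0) (2,1) (3,0) (3,1) (4,0) (4,1)] -> total=7
Click 3 (1,4) count=2: revealed 1 new [(1,4)] -> total=8

Answer: ...#.
....#
##...
##...
##...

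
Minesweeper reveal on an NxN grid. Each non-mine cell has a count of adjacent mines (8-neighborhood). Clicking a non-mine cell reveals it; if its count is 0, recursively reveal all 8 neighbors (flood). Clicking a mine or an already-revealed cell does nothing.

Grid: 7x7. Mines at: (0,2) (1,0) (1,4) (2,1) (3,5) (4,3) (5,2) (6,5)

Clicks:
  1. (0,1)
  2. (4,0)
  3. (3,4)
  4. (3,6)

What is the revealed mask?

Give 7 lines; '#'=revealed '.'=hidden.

Click 1 (0,1) count=2: revealed 1 new [(0,1)] -> total=1
Click 2 (4,0) count=0: revealed 8 new [(3,0) (3,1) (4,0) (4,1) (5,0) (5,1) (6,0) (6,1)] -> total=9
Click 3 (3,4) count=2: revealed 1 new [(3,4)] -> total=10
Click 4 (3,6) count=1: revealed 1 new [(3,6)] -> total=11

Answer: .#.....
.......
.......
##..#.#
##.....
##.....
##.....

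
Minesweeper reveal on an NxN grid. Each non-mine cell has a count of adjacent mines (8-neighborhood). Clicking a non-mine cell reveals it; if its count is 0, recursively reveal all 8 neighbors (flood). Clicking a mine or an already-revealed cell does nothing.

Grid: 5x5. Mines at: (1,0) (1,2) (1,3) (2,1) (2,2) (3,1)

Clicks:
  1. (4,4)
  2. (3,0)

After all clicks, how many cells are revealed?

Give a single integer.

Click 1 (4,4) count=0: revealed 8 new [(2,3) (2,4) (3,2) (3,3) (3,4) (4,2) (4,3) (4,4)] -> total=8
Click 2 (3,0) count=2: revealed 1 new [(3,0)] -> total=9

Answer: 9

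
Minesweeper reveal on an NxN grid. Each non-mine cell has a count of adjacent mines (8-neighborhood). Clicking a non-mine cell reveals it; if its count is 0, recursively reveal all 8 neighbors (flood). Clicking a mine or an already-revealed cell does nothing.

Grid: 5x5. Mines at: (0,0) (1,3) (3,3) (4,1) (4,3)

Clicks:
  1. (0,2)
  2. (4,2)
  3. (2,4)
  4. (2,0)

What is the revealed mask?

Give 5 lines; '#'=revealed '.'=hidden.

Click 1 (0,2) count=1: revealed 1 new [(0,2)] -> total=1
Click 2 (4,2) count=3: revealed 1 new [(4,2)] -> total=2
Click 3 (2,4) count=2: revealed 1 new [(2,4)] -> total=3
Click 4 (2,0) count=0: revealed 9 new [(1,0) (1,1) (1,2) (2,0) (2,1) (2,2) (3,0) (3,1) (3,2)] -> total=12

Answer: ..#..
###..
###.#
###..
..#..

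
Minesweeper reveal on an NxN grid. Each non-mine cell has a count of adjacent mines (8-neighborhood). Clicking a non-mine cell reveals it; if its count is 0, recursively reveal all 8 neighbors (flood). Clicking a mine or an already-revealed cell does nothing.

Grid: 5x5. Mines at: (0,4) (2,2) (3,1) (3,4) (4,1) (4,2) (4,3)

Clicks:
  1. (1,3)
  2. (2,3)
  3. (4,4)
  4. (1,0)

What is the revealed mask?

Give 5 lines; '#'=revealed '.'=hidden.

Answer: ####.
####.
##.#.
.....
....#

Derivation:
Click 1 (1,3) count=2: revealed 1 new [(1,3)] -> total=1
Click 2 (2,3) count=2: revealed 1 new [(2,3)] -> total=2
Click 3 (4,4) count=2: revealed 1 new [(4,4)] -> total=3
Click 4 (1,0) count=0: revealed 9 new [(0,0) (0,1) (0,2) (0,3) (1,0) (1,1) (1,2) (2,0) (2,1)] -> total=12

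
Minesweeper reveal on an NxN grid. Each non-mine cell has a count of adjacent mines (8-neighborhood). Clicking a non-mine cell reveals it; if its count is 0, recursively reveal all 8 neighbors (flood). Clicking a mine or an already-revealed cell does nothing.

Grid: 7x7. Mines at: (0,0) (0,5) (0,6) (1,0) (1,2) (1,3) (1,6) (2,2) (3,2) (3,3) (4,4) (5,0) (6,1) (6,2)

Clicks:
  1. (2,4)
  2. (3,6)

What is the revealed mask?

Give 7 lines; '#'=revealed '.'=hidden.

Answer: .......
.......
....###
.....##
.....##
...####
...####

Derivation:
Click 1 (2,4) count=2: revealed 1 new [(2,4)] -> total=1
Click 2 (3,6) count=0: revealed 14 new [(2,5) (2,6) (3,5) (3,6) (4,5) (4,6) (5,3) (5,4) (5,5) (5,6) (6,3) (6,4) (6,5) (6,6)] -> total=15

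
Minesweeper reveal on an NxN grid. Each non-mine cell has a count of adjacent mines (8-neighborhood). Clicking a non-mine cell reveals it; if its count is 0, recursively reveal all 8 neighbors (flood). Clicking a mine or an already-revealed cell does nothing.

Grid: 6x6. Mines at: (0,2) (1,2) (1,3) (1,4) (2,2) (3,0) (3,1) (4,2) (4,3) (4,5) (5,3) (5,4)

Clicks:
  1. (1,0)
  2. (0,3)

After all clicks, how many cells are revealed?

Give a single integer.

Click 1 (1,0) count=0: revealed 6 new [(0,0) (0,1) (1,0) (1,1) (2,0) (2,1)] -> total=6
Click 2 (0,3) count=4: revealed 1 new [(0,3)] -> total=7

Answer: 7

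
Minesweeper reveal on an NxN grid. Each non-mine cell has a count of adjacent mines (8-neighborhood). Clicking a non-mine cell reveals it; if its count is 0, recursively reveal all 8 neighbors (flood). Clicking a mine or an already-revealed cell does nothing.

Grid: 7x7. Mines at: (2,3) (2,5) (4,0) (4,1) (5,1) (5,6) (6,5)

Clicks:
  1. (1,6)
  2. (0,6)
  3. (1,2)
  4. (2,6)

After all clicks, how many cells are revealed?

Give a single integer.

Click 1 (1,6) count=1: revealed 1 new [(1,6)] -> total=1
Click 2 (0,6) count=0: revealed 19 new [(0,0) (0,1) (0,2) (0,3) (0,4) (0,5) (0,6) (1,0) (1,1) (1,2) (1,3) (1,4) (1,5) (2,0) (2,1) (2,2) (3,0) (3,1) (3,2)] -> total=20
Click 3 (1,2) count=1: revealed 0 new [(none)] -> total=20
Click 4 (2,6) count=1: revealed 1 new [(2,6)] -> total=21

Answer: 21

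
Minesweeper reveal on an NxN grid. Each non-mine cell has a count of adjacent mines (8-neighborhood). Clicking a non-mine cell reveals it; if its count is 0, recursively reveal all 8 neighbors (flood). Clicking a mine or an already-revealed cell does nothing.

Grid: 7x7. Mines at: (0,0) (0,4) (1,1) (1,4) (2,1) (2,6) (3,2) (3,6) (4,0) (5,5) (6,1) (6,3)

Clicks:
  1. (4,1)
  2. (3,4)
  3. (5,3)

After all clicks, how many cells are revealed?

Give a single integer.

Answer: 11

Derivation:
Click 1 (4,1) count=2: revealed 1 new [(4,1)] -> total=1
Click 2 (3,4) count=0: revealed 9 new [(2,3) (2,4) (2,5) (3,3) (3,4) (3,5) (4,3) (4,4) (4,5)] -> total=10
Click 3 (5,3) count=1: revealed 1 new [(5,3)] -> total=11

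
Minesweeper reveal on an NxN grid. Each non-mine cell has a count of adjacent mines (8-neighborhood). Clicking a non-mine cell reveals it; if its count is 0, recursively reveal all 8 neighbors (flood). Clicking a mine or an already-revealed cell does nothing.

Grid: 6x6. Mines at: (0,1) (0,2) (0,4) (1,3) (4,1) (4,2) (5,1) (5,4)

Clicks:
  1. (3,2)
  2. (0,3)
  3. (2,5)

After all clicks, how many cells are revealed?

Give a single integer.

Answer: 13

Derivation:
Click 1 (3,2) count=2: revealed 1 new [(3,2)] -> total=1
Click 2 (0,3) count=3: revealed 1 new [(0,3)] -> total=2
Click 3 (2,5) count=0: revealed 11 new [(1,4) (1,5) (2,3) (2,4) (2,5) (3,3) (3,4) (3,5) (4,3) (4,4) (4,5)] -> total=13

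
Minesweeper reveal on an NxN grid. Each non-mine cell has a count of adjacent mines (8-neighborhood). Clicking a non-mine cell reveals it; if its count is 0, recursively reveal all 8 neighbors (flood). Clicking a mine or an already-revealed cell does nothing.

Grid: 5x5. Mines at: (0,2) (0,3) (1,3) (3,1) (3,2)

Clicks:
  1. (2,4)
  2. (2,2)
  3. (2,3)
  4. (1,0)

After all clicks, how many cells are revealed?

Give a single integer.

Click 1 (2,4) count=1: revealed 1 new [(2,4)] -> total=1
Click 2 (2,2) count=3: revealed 1 new [(2,2)] -> total=2
Click 3 (2,3) count=2: revealed 1 new [(2,3)] -> total=3
Click 4 (1,0) count=0: revealed 6 new [(0,0) (0,1) (1,0) (1,1) (2,0) (2,1)] -> total=9

Answer: 9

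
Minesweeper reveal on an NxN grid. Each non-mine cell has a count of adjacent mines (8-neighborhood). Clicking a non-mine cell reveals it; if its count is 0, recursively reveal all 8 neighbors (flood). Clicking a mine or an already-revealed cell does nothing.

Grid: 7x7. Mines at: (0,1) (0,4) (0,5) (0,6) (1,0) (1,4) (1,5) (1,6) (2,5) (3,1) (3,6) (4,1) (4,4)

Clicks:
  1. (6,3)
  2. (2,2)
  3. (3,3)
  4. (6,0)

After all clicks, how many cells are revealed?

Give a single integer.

Click 1 (6,3) count=0: revealed 16 new [(4,5) (4,6) (5,0) (5,1) (5,2) (5,3) (5,4) (5,5) (5,6) (6,0) (6,1) (6,2) (6,3) (6,4) (6,5) (6,6)] -> total=16
Click 2 (2,2) count=1: revealed 1 new [(2,2)] -> total=17
Click 3 (3,3) count=1: revealed 1 new [(3,3)] -> total=18
Click 4 (6,0) count=0: revealed 0 new [(none)] -> total=18

Answer: 18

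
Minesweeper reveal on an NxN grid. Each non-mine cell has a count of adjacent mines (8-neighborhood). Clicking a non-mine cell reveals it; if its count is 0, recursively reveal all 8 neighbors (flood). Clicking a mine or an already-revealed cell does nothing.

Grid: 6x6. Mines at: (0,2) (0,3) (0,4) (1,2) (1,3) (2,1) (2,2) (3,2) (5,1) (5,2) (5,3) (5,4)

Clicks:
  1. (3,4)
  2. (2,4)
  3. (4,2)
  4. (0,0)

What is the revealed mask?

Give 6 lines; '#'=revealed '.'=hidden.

Answer: ##....
##..##
...###
...###
..####
......

Derivation:
Click 1 (3,4) count=0: revealed 11 new [(1,4) (1,5) (2,3) (2,4) (2,5) (3,3) (3,4) (3,5) (4,3) (4,4) (4,5)] -> total=11
Click 2 (2,4) count=1: revealed 0 new [(none)] -> total=11
Click 3 (4,2) count=4: revealed 1 new [(4,2)] -> total=12
Click 4 (0,0) count=0: revealed 4 new [(0,0) (0,1) (1,0) (1,1)] -> total=16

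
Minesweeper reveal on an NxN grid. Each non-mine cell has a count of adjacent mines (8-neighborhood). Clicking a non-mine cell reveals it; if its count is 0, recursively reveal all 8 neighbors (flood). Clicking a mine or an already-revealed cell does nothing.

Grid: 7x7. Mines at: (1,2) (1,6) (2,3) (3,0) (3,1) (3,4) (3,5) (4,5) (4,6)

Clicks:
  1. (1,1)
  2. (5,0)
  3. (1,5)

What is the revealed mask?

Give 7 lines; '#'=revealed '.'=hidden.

Click 1 (1,1) count=1: revealed 1 new [(1,1)] -> total=1
Click 2 (5,0) count=0: revealed 19 new [(4,0) (4,1) (4,2) (4,3) (4,4) (5,0) (5,1) (5,2) (5,3) (5,4) (5,5) (5,6) (6,0) (6,1) (6,2) (6,3) (6,4) (6,5) (6,6)] -> total=20
Click 3 (1,5) count=1: revealed 1 new [(1,5)] -> total=21

Answer: .......
.#...#.
.......
.......
#####..
#######
#######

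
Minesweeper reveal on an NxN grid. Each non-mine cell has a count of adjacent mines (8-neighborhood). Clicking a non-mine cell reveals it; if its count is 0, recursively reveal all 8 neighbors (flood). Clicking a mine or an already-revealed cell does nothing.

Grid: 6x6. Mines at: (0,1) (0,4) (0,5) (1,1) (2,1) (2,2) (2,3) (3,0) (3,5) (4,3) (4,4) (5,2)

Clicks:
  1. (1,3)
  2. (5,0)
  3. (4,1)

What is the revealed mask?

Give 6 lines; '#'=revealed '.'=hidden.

Click 1 (1,3) count=3: revealed 1 new [(1,3)] -> total=1
Click 2 (5,0) count=0: revealed 4 new [(4,0) (4,1) (5,0) (5,1)] -> total=5
Click 3 (4,1) count=2: revealed 0 new [(none)] -> total=5

Answer: ......
...#..
......
......
##....
##....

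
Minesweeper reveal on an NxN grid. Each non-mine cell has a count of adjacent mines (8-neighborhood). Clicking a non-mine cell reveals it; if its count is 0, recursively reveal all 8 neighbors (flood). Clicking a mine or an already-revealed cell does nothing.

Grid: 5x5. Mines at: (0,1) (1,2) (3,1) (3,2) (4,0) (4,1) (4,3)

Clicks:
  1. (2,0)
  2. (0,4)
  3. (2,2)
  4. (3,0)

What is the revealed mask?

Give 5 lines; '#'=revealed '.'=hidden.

Answer: ...##
...##
#.###
#..##
.....

Derivation:
Click 1 (2,0) count=1: revealed 1 new [(2,0)] -> total=1
Click 2 (0,4) count=0: revealed 8 new [(0,3) (0,4) (1,3) (1,4) (2,3) (2,4) (3,3) (3,4)] -> total=9
Click 3 (2,2) count=3: revealed 1 new [(2,2)] -> total=10
Click 4 (3,0) count=3: revealed 1 new [(3,0)] -> total=11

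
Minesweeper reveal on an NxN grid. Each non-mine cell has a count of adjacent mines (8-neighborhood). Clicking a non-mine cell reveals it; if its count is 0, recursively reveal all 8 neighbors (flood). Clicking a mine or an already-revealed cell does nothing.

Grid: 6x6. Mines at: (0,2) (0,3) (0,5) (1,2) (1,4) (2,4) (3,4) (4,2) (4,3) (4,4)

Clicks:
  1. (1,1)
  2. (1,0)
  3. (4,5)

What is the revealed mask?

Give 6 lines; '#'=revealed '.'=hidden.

Click 1 (1,1) count=2: revealed 1 new [(1,1)] -> total=1
Click 2 (1,0) count=0: revealed 11 new [(0,0) (0,1) (1,0) (2,0) (2,1) (3,0) (3,1) (4,0) (4,1) (5,0) (5,1)] -> total=12
Click 3 (4,5) count=2: revealed 1 new [(4,5)] -> total=13

Answer: ##....
##....
##....
##....
##...#
##....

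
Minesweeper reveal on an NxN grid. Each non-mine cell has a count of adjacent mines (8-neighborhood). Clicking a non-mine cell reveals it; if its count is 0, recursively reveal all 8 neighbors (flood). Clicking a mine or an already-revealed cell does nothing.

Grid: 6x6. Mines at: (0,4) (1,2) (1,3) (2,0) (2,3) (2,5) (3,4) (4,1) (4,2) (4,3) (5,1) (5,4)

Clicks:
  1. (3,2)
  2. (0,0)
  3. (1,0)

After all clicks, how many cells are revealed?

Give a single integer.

Click 1 (3,2) count=4: revealed 1 new [(3,2)] -> total=1
Click 2 (0,0) count=0: revealed 4 new [(0,0) (0,1) (1,0) (1,1)] -> total=5
Click 3 (1,0) count=1: revealed 0 new [(none)] -> total=5

Answer: 5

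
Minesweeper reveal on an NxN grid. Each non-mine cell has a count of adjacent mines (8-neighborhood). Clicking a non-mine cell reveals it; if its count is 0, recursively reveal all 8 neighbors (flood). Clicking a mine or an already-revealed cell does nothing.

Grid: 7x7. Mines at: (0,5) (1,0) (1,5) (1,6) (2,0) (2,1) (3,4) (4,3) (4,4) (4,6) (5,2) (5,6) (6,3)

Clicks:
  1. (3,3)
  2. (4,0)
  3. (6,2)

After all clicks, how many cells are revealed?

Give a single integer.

Click 1 (3,3) count=3: revealed 1 new [(3,3)] -> total=1
Click 2 (4,0) count=0: revealed 8 new [(3,0) (3,1) (4,0) (4,1) (5,0) (5,1) (6,0) (6,1)] -> total=9
Click 3 (6,2) count=2: revealed 1 new [(6,2)] -> total=10

Answer: 10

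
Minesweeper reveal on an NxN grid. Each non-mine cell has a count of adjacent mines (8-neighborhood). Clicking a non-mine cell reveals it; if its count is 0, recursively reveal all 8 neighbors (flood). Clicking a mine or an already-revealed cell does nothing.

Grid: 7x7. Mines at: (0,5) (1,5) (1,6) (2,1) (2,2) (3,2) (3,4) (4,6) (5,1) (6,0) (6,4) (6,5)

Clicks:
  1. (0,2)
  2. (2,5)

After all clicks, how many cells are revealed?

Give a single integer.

Answer: 11

Derivation:
Click 1 (0,2) count=0: revealed 10 new [(0,0) (0,1) (0,2) (0,3) (0,4) (1,0) (1,1) (1,2) (1,3) (1,4)] -> total=10
Click 2 (2,5) count=3: revealed 1 new [(2,5)] -> total=11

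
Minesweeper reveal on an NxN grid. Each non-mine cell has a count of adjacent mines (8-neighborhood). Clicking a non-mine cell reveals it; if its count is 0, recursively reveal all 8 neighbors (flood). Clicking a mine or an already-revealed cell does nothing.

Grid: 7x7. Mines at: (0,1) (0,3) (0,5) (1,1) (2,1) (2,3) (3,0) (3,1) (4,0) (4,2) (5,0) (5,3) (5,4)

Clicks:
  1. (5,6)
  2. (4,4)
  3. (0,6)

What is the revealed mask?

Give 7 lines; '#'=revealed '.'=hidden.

Answer: ......#
....###
....###
....###
....###
.....##
.....##

Derivation:
Click 1 (5,6) count=0: revealed 16 new [(1,4) (1,5) (1,6) (2,4) (2,5) (2,6) (3,4) (3,5) (3,6) (4,4) (4,5) (4,6) (5,5) (5,6) (6,5) (6,6)] -> total=16
Click 2 (4,4) count=2: revealed 0 new [(none)] -> total=16
Click 3 (0,6) count=1: revealed 1 new [(0,6)] -> total=17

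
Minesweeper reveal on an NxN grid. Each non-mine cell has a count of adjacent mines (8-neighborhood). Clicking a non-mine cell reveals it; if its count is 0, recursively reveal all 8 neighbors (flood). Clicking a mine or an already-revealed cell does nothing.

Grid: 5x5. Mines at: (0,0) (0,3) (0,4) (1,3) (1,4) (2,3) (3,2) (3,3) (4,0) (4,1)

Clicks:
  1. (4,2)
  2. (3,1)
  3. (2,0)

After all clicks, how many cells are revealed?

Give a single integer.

Answer: 7

Derivation:
Click 1 (4,2) count=3: revealed 1 new [(4,2)] -> total=1
Click 2 (3,1) count=3: revealed 1 new [(3,1)] -> total=2
Click 3 (2,0) count=0: revealed 5 new [(1,0) (1,1) (2,0) (2,1) (3,0)] -> total=7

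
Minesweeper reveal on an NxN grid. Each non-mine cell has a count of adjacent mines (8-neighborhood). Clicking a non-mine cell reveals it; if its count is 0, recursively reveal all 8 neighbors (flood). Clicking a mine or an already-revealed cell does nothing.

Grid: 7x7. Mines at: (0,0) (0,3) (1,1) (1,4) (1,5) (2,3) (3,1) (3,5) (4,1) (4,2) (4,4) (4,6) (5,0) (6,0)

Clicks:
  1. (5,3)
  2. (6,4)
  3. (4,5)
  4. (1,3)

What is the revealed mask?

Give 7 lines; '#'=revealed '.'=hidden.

Answer: .......
...#...
.......
.......
.....#.
.######
.######

Derivation:
Click 1 (5,3) count=2: revealed 1 new [(5,3)] -> total=1
Click 2 (6,4) count=0: revealed 11 new [(5,1) (5,2) (5,4) (5,5) (5,6) (6,1) (6,2) (6,3) (6,4) (6,5) (6,6)] -> total=12
Click 3 (4,5) count=3: revealed 1 new [(4,5)] -> total=13
Click 4 (1,3) count=3: revealed 1 new [(1,3)] -> total=14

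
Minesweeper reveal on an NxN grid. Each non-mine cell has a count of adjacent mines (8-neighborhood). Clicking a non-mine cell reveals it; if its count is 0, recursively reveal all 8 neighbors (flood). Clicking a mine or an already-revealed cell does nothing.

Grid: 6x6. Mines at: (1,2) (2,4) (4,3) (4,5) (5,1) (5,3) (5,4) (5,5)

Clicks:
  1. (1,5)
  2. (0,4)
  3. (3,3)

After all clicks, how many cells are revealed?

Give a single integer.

Answer: 7

Derivation:
Click 1 (1,5) count=1: revealed 1 new [(1,5)] -> total=1
Click 2 (0,4) count=0: revealed 5 new [(0,3) (0,4) (0,5) (1,3) (1,4)] -> total=6
Click 3 (3,3) count=2: revealed 1 new [(3,3)] -> total=7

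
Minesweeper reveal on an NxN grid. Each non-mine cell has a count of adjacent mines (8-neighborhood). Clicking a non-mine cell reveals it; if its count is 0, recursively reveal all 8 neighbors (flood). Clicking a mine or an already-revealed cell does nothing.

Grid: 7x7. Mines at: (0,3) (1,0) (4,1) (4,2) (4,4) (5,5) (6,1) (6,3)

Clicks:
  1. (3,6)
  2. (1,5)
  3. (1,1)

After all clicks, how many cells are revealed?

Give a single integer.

Answer: 23

Derivation:
Click 1 (3,6) count=0: revealed 23 new [(0,4) (0,5) (0,6) (1,1) (1,2) (1,3) (1,4) (1,5) (1,6) (2,1) (2,2) (2,3) (2,4) (2,5) (2,6) (3,1) (3,2) (3,3) (3,4) (3,5) (3,6) (4,5) (4,6)] -> total=23
Click 2 (1,5) count=0: revealed 0 new [(none)] -> total=23
Click 3 (1,1) count=1: revealed 0 new [(none)] -> total=23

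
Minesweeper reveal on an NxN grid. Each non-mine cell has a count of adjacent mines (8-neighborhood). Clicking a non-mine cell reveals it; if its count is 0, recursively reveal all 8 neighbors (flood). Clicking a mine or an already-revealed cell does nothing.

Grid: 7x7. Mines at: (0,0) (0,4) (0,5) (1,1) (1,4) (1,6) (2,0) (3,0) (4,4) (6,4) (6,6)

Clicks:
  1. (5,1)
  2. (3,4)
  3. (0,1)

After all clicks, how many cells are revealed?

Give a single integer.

Click 1 (5,1) count=0: revealed 18 new [(2,1) (2,2) (2,3) (3,1) (3,2) (3,3) (4,0) (4,1) (4,2) (4,3) (5,0) (5,1) (5,2) (5,3) (6,0) (6,1) (6,2) (6,3)] -> total=18
Click 2 (3,4) count=1: revealed 1 new [(3,4)] -> total=19
Click 3 (0,1) count=2: revealed 1 new [(0,1)] -> total=20

Answer: 20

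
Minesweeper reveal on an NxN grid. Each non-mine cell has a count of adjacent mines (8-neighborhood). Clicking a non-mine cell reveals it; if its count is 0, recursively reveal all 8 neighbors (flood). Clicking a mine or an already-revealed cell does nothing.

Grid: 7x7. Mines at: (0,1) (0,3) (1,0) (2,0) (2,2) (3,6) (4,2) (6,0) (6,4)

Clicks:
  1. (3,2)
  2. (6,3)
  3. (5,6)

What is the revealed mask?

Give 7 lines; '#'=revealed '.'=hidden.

Click 1 (3,2) count=2: revealed 1 new [(3,2)] -> total=1
Click 2 (6,3) count=1: revealed 1 new [(6,3)] -> total=2
Click 3 (5,6) count=0: revealed 6 new [(4,5) (4,6) (5,5) (5,6) (6,5) (6,6)] -> total=8

Answer: .......
.......
.......
..#....
.....##
.....##
...#.##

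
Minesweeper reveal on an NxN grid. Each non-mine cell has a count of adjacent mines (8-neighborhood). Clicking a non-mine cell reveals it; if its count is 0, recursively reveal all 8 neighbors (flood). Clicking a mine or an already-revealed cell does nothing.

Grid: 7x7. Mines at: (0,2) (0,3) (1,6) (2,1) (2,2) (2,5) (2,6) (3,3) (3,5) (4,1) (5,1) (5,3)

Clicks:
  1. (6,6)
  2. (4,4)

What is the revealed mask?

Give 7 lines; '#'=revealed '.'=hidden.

Click 1 (6,6) count=0: revealed 9 new [(4,4) (4,5) (4,6) (5,4) (5,5) (5,6) (6,4) (6,5) (6,6)] -> total=9
Click 2 (4,4) count=3: revealed 0 new [(none)] -> total=9

Answer: .......
.......
.......
.......
....###
....###
....###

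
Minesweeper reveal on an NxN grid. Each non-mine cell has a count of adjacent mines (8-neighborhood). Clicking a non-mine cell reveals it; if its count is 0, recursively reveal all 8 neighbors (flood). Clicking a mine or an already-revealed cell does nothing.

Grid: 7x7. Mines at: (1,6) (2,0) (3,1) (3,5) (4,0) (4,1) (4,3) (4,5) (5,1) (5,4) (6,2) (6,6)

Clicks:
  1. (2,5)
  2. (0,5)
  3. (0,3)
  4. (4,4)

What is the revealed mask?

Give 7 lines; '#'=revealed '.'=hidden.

Answer: ######.
######.
.#####.
..###..
....#..
.......
.......

Derivation:
Click 1 (2,5) count=2: revealed 1 new [(2,5)] -> total=1
Click 2 (0,5) count=1: revealed 1 new [(0,5)] -> total=2
Click 3 (0,3) count=0: revealed 18 new [(0,0) (0,1) (0,2) (0,3) (0,4) (1,0) (1,1) (1,2) (1,3) (1,4) (1,5) (2,1) (2,2) (2,3) (2,4) (3,2) (3,3) (3,4)] -> total=20
Click 4 (4,4) count=4: revealed 1 new [(4,4)] -> total=21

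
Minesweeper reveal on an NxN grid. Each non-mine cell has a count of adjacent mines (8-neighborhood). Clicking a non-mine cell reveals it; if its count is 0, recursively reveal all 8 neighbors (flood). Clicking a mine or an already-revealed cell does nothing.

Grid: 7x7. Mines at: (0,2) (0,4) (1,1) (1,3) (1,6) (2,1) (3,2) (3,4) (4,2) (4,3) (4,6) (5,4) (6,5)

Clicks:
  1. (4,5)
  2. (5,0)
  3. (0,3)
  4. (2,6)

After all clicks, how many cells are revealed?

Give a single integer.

Answer: 15

Derivation:
Click 1 (4,5) count=3: revealed 1 new [(4,5)] -> total=1
Click 2 (5,0) count=0: revealed 12 new [(3,0) (3,1) (4,0) (4,1) (5,0) (5,1) (5,2) (5,3) (6,0) (6,1) (6,2) (6,3)] -> total=13
Click 3 (0,3) count=3: revealed 1 new [(0,3)] -> total=14
Click 4 (2,6) count=1: revealed 1 new [(2,6)] -> total=15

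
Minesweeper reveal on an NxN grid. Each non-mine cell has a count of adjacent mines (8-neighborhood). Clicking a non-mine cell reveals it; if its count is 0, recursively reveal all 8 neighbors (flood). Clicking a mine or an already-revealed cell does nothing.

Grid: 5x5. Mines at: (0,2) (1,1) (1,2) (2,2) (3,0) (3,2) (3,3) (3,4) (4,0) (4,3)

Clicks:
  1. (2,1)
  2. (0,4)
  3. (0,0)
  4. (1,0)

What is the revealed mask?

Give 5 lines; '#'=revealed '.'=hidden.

Click 1 (2,1) count=5: revealed 1 new [(2,1)] -> total=1
Click 2 (0,4) count=0: revealed 6 new [(0,3) (0,4) (1,3) (1,4) (2,3) (2,4)] -> total=7
Click 3 (0,0) count=1: revealed 1 new [(0,0)] -> total=8
Click 4 (1,0) count=1: revealed 1 new [(1,0)] -> total=9

Answer: #..##
#..##
.#.##
.....
.....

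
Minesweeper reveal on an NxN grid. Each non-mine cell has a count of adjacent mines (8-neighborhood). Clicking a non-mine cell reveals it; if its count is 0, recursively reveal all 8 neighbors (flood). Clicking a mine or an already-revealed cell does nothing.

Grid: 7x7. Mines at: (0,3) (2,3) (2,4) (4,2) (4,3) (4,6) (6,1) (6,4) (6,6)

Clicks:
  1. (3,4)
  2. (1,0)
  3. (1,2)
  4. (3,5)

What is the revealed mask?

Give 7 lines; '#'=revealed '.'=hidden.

Click 1 (3,4) count=3: revealed 1 new [(3,4)] -> total=1
Click 2 (1,0) count=0: revealed 16 new [(0,0) (0,1) (0,2) (1,0) (1,1) (1,2) (2,0) (2,1) (2,2) (3,0) (3,1) (3,2) (4,0) (4,1) (5,0) (5,1)] -> total=17
Click 3 (1,2) count=2: revealed 0 new [(none)] -> total=17
Click 4 (3,5) count=2: revealed 1 new [(3,5)] -> total=18

Answer: ###....
###....
###....
###.##.
##.....
##.....
.......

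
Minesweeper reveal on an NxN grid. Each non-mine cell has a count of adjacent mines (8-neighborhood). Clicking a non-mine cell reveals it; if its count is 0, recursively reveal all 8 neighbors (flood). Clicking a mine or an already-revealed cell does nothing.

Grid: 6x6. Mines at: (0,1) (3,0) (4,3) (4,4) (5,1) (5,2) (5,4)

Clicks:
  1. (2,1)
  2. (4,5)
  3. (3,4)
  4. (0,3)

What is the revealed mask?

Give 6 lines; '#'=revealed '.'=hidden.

Click 1 (2,1) count=1: revealed 1 new [(2,1)] -> total=1
Click 2 (4,5) count=2: revealed 1 new [(4,5)] -> total=2
Click 3 (3,4) count=2: revealed 1 new [(3,4)] -> total=3
Click 4 (0,3) count=0: revealed 17 new [(0,2) (0,3) (0,4) (0,5) (1,1) (1,2) (1,3) (1,4) (1,5) (2,2) (2,3) (2,4) (2,5) (3,1) (3,2) (3,3) (3,5)] -> total=20

Answer: ..####
.#####
.#####
.#####
.....#
......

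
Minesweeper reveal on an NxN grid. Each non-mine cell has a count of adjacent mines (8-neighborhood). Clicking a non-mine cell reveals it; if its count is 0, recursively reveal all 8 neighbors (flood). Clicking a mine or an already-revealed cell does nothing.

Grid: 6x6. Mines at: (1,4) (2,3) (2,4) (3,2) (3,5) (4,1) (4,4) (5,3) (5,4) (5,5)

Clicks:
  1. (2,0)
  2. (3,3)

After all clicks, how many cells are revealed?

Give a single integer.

Click 1 (2,0) count=0: revealed 13 new [(0,0) (0,1) (0,2) (0,3) (1,0) (1,1) (1,2) (1,3) (2,0) (2,1) (2,2) (3,0) (3,1)] -> total=13
Click 2 (3,3) count=4: revealed 1 new [(3,3)] -> total=14

Answer: 14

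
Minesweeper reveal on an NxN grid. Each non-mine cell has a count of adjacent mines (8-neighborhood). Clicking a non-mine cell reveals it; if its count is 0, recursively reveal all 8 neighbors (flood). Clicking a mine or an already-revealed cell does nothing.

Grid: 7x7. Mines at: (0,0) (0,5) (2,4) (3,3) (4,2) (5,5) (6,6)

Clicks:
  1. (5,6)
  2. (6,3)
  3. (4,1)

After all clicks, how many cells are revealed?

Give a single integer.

Click 1 (5,6) count=2: revealed 1 new [(5,6)] -> total=1
Click 2 (6,3) count=0: revealed 28 new [(0,1) (0,2) (0,3) (0,4) (1,0) (1,1) (1,2) (1,3) (1,4) (2,0) (2,1) (2,2) (2,3) (3,0) (3,1) (3,2) (4,0) (4,1) (5,0) (5,1) (5,2) (5,3) (5,4) (6,0) (6,1) (6,2) (6,3) (6,4)] -> total=29
Click 3 (4,1) count=1: revealed 0 new [(none)] -> total=29

Answer: 29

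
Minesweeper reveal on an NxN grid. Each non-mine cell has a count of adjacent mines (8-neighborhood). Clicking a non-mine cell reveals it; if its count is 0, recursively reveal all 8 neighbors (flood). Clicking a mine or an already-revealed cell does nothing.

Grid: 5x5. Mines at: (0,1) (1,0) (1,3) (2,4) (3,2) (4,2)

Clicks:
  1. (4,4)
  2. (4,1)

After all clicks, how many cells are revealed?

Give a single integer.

Answer: 5

Derivation:
Click 1 (4,4) count=0: revealed 4 new [(3,3) (3,4) (4,3) (4,4)] -> total=4
Click 2 (4,1) count=2: revealed 1 new [(4,1)] -> total=5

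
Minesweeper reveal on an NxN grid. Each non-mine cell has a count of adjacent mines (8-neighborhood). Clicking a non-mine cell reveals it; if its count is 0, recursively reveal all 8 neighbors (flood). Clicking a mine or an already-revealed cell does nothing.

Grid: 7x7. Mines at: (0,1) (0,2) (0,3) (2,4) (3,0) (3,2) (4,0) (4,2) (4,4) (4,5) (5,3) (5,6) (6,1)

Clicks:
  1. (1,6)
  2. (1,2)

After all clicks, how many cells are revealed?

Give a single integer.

Click 1 (1,6) count=0: revealed 10 new [(0,4) (0,5) (0,6) (1,4) (1,5) (1,6) (2,5) (2,6) (3,5) (3,6)] -> total=10
Click 2 (1,2) count=3: revealed 1 new [(1,2)] -> total=11

Answer: 11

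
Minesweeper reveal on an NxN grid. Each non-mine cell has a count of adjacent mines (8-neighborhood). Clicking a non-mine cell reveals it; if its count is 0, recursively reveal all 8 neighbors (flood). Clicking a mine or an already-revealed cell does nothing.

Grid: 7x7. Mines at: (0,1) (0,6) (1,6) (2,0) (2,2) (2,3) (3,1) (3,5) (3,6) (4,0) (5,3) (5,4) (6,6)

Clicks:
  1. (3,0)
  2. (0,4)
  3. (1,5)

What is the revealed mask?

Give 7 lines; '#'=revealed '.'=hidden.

Answer: ..####.
..####.
.......
#......
.......
.......
.......

Derivation:
Click 1 (3,0) count=3: revealed 1 new [(3,0)] -> total=1
Click 2 (0,4) count=0: revealed 8 new [(0,2) (0,3) (0,4) (0,5) (1,2) (1,3) (1,4) (1,5)] -> total=9
Click 3 (1,5) count=2: revealed 0 new [(none)] -> total=9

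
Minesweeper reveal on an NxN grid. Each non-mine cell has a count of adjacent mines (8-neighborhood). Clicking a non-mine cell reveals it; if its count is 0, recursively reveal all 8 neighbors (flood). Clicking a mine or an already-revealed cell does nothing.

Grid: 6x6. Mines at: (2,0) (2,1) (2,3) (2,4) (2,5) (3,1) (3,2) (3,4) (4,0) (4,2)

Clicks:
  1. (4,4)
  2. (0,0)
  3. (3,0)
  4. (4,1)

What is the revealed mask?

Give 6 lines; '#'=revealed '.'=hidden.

Answer: ######
######
......
#.....
.#..#.
......

Derivation:
Click 1 (4,4) count=1: revealed 1 new [(4,4)] -> total=1
Click 2 (0,0) count=0: revealed 12 new [(0,0) (0,1) (0,2) (0,3) (0,4) (0,5) (1,0) (1,1) (1,2) (1,3) (1,4) (1,5)] -> total=13
Click 3 (3,0) count=4: revealed 1 new [(3,0)] -> total=14
Click 4 (4,1) count=4: revealed 1 new [(4,1)] -> total=15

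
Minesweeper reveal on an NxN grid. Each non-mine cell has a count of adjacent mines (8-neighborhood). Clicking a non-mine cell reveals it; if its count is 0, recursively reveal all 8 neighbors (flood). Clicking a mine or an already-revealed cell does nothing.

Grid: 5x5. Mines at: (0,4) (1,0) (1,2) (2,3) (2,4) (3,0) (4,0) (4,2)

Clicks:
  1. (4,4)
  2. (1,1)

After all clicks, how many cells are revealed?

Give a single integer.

Click 1 (4,4) count=0: revealed 4 new [(3,3) (3,4) (4,3) (4,4)] -> total=4
Click 2 (1,1) count=2: revealed 1 new [(1,1)] -> total=5

Answer: 5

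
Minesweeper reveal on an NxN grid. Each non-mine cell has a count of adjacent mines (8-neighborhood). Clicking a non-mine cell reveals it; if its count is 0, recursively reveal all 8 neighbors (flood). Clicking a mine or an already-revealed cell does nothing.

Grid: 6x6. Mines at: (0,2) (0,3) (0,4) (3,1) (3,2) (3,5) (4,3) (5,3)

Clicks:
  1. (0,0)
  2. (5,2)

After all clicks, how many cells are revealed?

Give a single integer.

Answer: 7

Derivation:
Click 1 (0,0) count=0: revealed 6 new [(0,0) (0,1) (1,0) (1,1) (2,0) (2,1)] -> total=6
Click 2 (5,2) count=2: revealed 1 new [(5,2)] -> total=7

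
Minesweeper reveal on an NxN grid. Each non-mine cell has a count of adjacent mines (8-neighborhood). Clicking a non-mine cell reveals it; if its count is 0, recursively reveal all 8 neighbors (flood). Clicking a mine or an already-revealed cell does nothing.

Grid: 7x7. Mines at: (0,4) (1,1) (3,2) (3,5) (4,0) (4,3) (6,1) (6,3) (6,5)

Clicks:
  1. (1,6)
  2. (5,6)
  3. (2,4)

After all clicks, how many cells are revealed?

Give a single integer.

Click 1 (1,6) count=0: revealed 6 new [(0,5) (0,6) (1,5) (1,6) (2,5) (2,6)] -> total=6
Click 2 (5,6) count=1: revealed 1 new [(5,6)] -> total=7
Click 3 (2,4) count=1: revealed 1 new [(2,4)] -> total=8

Answer: 8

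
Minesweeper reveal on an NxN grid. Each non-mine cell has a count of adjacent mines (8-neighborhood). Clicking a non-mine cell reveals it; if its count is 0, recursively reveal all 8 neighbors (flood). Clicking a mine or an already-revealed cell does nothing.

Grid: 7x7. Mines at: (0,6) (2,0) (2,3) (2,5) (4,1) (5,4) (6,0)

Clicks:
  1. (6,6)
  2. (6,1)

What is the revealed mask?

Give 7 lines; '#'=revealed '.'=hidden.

Answer: .......
.......
.......
.....##
.....##
.....##
.#...##

Derivation:
Click 1 (6,6) count=0: revealed 8 new [(3,5) (3,6) (4,5) (4,6) (5,5) (5,6) (6,5) (6,6)] -> total=8
Click 2 (6,1) count=1: revealed 1 new [(6,1)] -> total=9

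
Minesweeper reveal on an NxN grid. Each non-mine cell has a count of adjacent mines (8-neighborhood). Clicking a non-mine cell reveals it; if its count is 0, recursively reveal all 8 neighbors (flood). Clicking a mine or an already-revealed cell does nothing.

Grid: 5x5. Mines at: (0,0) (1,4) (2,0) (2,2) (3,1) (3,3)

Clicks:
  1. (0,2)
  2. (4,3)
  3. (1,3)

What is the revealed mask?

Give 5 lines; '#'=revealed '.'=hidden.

Click 1 (0,2) count=0: revealed 6 new [(0,1) (0,2) (0,3) (1,1) (1,2) (1,3)] -> total=6
Click 2 (4,3) count=1: revealed 1 new [(4,3)] -> total=7
Click 3 (1,3) count=2: revealed 0 new [(none)] -> total=7

Answer: .###.
.###.
.....
.....
...#.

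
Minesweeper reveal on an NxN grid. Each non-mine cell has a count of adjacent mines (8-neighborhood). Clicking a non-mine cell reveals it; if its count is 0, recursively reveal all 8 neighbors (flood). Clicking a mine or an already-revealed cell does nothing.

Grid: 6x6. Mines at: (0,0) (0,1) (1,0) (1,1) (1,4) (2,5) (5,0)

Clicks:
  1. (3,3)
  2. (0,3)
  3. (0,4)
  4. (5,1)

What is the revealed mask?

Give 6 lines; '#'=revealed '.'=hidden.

Answer: ...##.
......
#####.
######
######
.#####

Derivation:
Click 1 (3,3) count=0: revealed 22 new [(2,0) (2,1) (2,2) (2,3) (2,4) (3,0) (3,1) (3,2) (3,3) (3,4) (3,5) (4,0) (4,1) (4,2) (4,3) (4,4) (4,5) (5,1) (5,2) (5,3) (5,4) (5,5)] -> total=22
Click 2 (0,3) count=1: revealed 1 new [(0,3)] -> total=23
Click 3 (0,4) count=1: revealed 1 new [(0,4)] -> total=24
Click 4 (5,1) count=1: revealed 0 new [(none)] -> total=24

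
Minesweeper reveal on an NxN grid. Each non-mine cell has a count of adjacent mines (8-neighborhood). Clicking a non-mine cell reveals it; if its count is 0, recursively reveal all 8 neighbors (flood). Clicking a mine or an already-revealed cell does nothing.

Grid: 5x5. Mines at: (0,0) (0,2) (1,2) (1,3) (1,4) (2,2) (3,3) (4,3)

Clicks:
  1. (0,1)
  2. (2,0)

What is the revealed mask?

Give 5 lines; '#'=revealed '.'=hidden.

Click 1 (0,1) count=3: revealed 1 new [(0,1)] -> total=1
Click 2 (2,0) count=0: revealed 10 new [(1,0) (1,1) (2,0) (2,1) (3,0) (3,1) (3,2) (4,0) (4,1) (4,2)] -> total=11

Answer: .#...
##...
##...
###..
###..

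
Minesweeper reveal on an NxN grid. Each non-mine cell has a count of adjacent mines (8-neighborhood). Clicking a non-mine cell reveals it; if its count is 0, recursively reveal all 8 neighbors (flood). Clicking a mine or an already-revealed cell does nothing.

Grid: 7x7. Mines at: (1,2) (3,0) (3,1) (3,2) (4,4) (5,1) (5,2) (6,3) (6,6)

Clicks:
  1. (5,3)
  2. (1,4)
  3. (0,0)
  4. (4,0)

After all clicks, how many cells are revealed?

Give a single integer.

Click 1 (5,3) count=3: revealed 1 new [(5,3)] -> total=1
Click 2 (1,4) count=0: revealed 20 new [(0,3) (0,4) (0,5) (0,6) (1,3) (1,4) (1,5) (1,6) (2,3) (2,4) (2,5) (2,6) (3,3) (3,4) (3,5) (3,6) (4,5) (4,6) (5,5) (5,6)] -> total=21
Click 3 (0,0) count=0: revealed 6 new [(0,0) (0,1) (1,0) (1,1) (2,0) (2,1)] -> total=27
Click 4 (4,0) count=3: revealed 1 new [(4,0)] -> total=28

Answer: 28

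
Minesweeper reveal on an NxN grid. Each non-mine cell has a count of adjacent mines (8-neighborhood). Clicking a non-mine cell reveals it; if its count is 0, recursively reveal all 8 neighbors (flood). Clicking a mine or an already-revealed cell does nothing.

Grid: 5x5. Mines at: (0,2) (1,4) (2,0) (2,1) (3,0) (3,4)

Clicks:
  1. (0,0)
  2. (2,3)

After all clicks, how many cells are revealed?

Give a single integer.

Click 1 (0,0) count=0: revealed 4 new [(0,0) (0,1) (1,0) (1,1)] -> total=4
Click 2 (2,3) count=2: revealed 1 new [(2,3)] -> total=5

Answer: 5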